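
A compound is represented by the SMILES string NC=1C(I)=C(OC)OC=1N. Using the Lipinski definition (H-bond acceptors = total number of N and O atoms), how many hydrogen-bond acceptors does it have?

4

N atoms: 2; O atoms: 2.
Lipinski HBA = 2 + 2 = 4.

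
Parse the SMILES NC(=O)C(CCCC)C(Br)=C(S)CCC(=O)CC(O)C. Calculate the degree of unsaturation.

3

Molecular formula: C14H24BrNO3S.
DoU = (2C + 2 + N − H − X) / 2, where X is the halogen count and O/S are ignored.
    = (2·14 + 2 + 1 − 24 − 1) / 2 = 6 / 2 = 3.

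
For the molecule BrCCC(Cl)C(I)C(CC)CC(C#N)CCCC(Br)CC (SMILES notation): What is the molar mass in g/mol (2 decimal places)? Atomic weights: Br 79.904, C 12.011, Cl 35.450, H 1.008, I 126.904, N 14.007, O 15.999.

555.56 g/mol

First, the molecular formula is C16H27Br2ClIN (counting implicit H from valence).
  Br: 2 × 79.904 = 159.808
  C: 16 × 12.011 = 192.176
  Cl: 1 × 35.450 = 35.450
  H: 27 × 1.008 = 27.216
  I: 1 × 126.904 = 126.904
  N: 1 × 14.007 = 14.007
Sum: 2×79.904 + 16×12.011 + 1×35.450 + 27×1.008 + 1×126.904 + 1×14.007 = 555.561 → 555.56 g/mol.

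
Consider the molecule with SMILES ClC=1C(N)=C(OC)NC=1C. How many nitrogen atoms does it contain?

2

Scan the SMILES for N atoms (remember two-letter symbols like Cl and Br are single atoms).
Nitrogen count: 2.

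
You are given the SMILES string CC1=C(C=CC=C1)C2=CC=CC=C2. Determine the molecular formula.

C13H12

Walk through each heavy atom and fill implicit hydrogens from standard valence (C 4, N 3, O 2, S 2, halogen 1):
  atom 1: C, bond orders sum to 1 (valence 4) → 3 H
  atom 2: C, bond orders sum to 4 (valence 4) → 0 H
  atom 3: C, bond orders sum to 4 (valence 4) → 0 H
  atom 4: C, bond orders sum to 3 (valence 4) → 1 H
  atom 5: C, bond orders sum to 3 (valence 4) → 1 H
  atom 6: C, bond orders sum to 3 (valence 4) → 1 H
  atom 7: C, bond orders sum to 3 (valence 4) → 1 H
  atom 8: C, bond orders sum to 4 (valence 4) → 0 H
  atom 9: C, bond orders sum to 3 (valence 4) → 1 H
  atom 10: C, bond orders sum to 3 (valence 4) → 1 H
  atom 11: C, bond orders sum to 3 (valence 4) → 1 H
  atom 12: C, bond orders sum to 3 (valence 4) → 1 H
  atom 13: C, bond orders sum to 3 (valence 4) → 1 H
Totals → C:13, H:12.
In Hill order: C13H12.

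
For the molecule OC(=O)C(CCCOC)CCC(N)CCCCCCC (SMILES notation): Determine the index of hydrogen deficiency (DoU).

1

Molecular formula: C16H33NO3.
DoU = (2C + 2 + N − H − X) / 2, where X is the halogen count and O/S are ignored.
    = (2·16 + 2 + 1 − 33 − 0) / 2 = 2 / 2 = 1.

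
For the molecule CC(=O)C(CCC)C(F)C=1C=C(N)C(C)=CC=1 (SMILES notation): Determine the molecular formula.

Walk through each heavy atom and fill implicit hydrogens from standard valence (C 4, N 3, O 2, S 2, halogen 1):
  atom 1: C, bond orders sum to 1 (valence 4) → 3 H
  atom 2: C, bond orders sum to 4 (valence 4) → 0 H
  atom 3: O, bond orders sum to 2 (valence 2) → 0 H
  atom 4: C, bond orders sum to 3 (valence 4) → 1 H
  atom 5: C, bond orders sum to 2 (valence 4) → 2 H
  atom 6: C, bond orders sum to 2 (valence 4) → 2 H
  atom 7: C, bond orders sum to 1 (valence 4) → 3 H
  atom 8: C, bond orders sum to 3 (valence 4) → 1 H
  atom 9: F (halogen, monovalent) → 0 H
  atom 10: C, bond orders sum to 4 (valence 4) → 0 H
  atom 11: C, bond orders sum to 3 (valence 4) → 1 H
  atom 12: C, bond orders sum to 4 (valence 4) → 0 H
  atom 13: N, bond orders sum to 1 (valence 3) → 2 H
  atom 14: C, bond orders sum to 4 (valence 4) → 0 H
  atom 15: C, bond orders sum to 1 (valence 4) → 3 H
  atom 16: C, bond orders sum to 3 (valence 4) → 1 H
  atom 17: C, bond orders sum to 3 (valence 4) → 1 H
Totals → C:14, H:20, F:1, N:1, O:1.

C14H20FNO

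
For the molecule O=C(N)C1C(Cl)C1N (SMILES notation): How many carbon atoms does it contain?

4

Count every carbon token in the SMILES (each C, including those in ring-closure positions and inside branches).
Carbon count: 4.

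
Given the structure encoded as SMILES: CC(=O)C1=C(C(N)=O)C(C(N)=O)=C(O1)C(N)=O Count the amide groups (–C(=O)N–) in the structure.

The amide motif appears at heavy-atom positions 6, 10, 15 in the SMILES.
Other groups present: 1 ketone.
Amide count: 3.

3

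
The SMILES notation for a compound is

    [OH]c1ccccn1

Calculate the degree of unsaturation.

4

Molecular formula: C5H5NO.
DoU = (2C + 2 + N − H − X) / 2, where X is the halogen count and O/S are ignored.
    = (2·5 + 2 + 1 − 5 − 0) / 2 = 8 / 2 = 4.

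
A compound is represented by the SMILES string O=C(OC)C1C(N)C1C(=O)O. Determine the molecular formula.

Walk through each heavy atom and fill implicit hydrogens from standard valence (C 4, N 3, O 2, S 2, halogen 1):
  atom 1: O, bond orders sum to 2 (valence 2) → 0 H
  atom 2: C, bond orders sum to 4 (valence 4) → 0 H
  atom 3: O, bond orders sum to 2 (valence 2) → 0 H
  atom 4: C, bond orders sum to 1 (valence 4) → 3 H
  atom 5: C, bond orders sum to 3 (valence 4) → 1 H
  atom 6: C, bond orders sum to 3 (valence 4) → 1 H
  atom 7: N, bond orders sum to 1 (valence 3) → 2 H
  atom 8: C, bond orders sum to 3 (valence 4) → 1 H
  atom 9: C, bond orders sum to 4 (valence 4) → 0 H
  atom 10: O, bond orders sum to 2 (valence 2) → 0 H
  atom 11: O, bond orders sum to 1 (valence 2) → 1 H
Totals → C:6, H:9, N:1, O:4.

C6H9NO4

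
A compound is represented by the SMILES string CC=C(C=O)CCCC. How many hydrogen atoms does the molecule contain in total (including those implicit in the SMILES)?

14

Walk through each heavy atom and fill implicit hydrogens from standard valence (C 4, N 3, O 2, S 2, halogen 1):
  atom 1: C, bond orders sum to 1 (valence 4) → 3 H
  atom 2: C, bond orders sum to 3 (valence 4) → 1 H
  atom 3: C, bond orders sum to 4 (valence 4) → 0 H
  atom 4: C, bond orders sum to 3 (valence 4) → 1 H
  atom 5: O, bond orders sum to 2 (valence 2) → 0 H
  atom 6: C, bond orders sum to 2 (valence 4) → 2 H
  atom 7: C, bond orders sum to 2 (valence 4) → 2 H
  atom 8: C, bond orders sum to 2 (valence 4) → 2 H
  atom 9: C, bond orders sum to 1 (valence 4) → 3 H
Total hydrogens: 14.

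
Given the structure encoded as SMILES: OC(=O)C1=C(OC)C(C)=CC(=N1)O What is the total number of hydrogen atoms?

9

Walk through each heavy atom and fill implicit hydrogens from standard valence (C 4, N 3, O 2, S 2, halogen 1):
  atom 1: O, bond orders sum to 1 (valence 2) → 1 H
  atom 2: C, bond orders sum to 4 (valence 4) → 0 H
  atom 3: O, bond orders sum to 2 (valence 2) → 0 H
  atom 4: C, bond orders sum to 4 (valence 4) → 0 H
  atom 5: C, bond orders sum to 4 (valence 4) → 0 H
  atom 6: O, bond orders sum to 2 (valence 2) → 0 H
  atom 7: C, bond orders sum to 1 (valence 4) → 3 H
  atom 8: C, bond orders sum to 4 (valence 4) → 0 H
  atom 9: C, bond orders sum to 1 (valence 4) → 3 H
  atom 10: C, bond orders sum to 3 (valence 4) → 1 H
  atom 11: C, bond orders sum to 4 (valence 4) → 0 H
  atom 12: N, bond orders sum to 3 (valence 3) → 0 H
  atom 13: O, bond orders sum to 1 (valence 2) → 1 H
Total hydrogens: 9.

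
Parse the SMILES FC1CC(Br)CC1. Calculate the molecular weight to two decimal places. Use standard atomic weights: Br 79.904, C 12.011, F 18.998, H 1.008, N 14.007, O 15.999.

167.02 g/mol

First, the molecular formula is C5H8BrF (counting implicit H from valence).
  Br: 1 × 79.904 = 79.904
  C: 5 × 12.011 = 60.055
  F: 1 × 18.998 = 18.998
  H: 8 × 1.008 = 8.064
Sum: 1×79.904 + 5×12.011 + 1×18.998 + 8×1.008 = 167.021 → 167.02 g/mol.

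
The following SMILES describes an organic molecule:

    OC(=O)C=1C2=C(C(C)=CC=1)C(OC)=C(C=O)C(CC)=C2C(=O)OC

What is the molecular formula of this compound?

Walk through each heavy atom and fill implicit hydrogens from standard valence (C 4, N 3, O 2, S 2, halogen 1):
  atom 1: O, bond orders sum to 1 (valence 2) → 1 H
  atom 2: C, bond orders sum to 4 (valence 4) → 0 H
  atom 3: O, bond orders sum to 2 (valence 2) → 0 H
  atom 4: C, bond orders sum to 4 (valence 4) → 0 H
  atom 5: C, bond orders sum to 4 (valence 4) → 0 H
  atom 6: C, bond orders sum to 4 (valence 4) → 0 H
  atom 7: C, bond orders sum to 4 (valence 4) → 0 H
  atom 8: C, bond orders sum to 1 (valence 4) → 3 H
  atom 9: C, bond orders sum to 3 (valence 4) → 1 H
  atom 10: C, bond orders sum to 3 (valence 4) → 1 H
  atom 11: C, bond orders sum to 4 (valence 4) → 0 H
  atom 12: O, bond orders sum to 2 (valence 2) → 0 H
  atom 13: C, bond orders sum to 1 (valence 4) → 3 H
  atom 14: C, bond orders sum to 4 (valence 4) → 0 H
  atom 15: C, bond orders sum to 3 (valence 4) → 1 H
  atom 16: O, bond orders sum to 2 (valence 2) → 0 H
  atom 17: C, bond orders sum to 4 (valence 4) → 0 H
  atom 18: C, bond orders sum to 2 (valence 4) → 2 H
  atom 19: C, bond orders sum to 1 (valence 4) → 3 H
  atom 20: C, bond orders sum to 4 (valence 4) → 0 H
  atom 21: C, bond orders sum to 4 (valence 4) → 0 H
  atom 22: O, bond orders sum to 2 (valence 2) → 0 H
  atom 23: O, bond orders sum to 2 (valence 2) → 0 H
  atom 24: C, bond orders sum to 1 (valence 4) → 3 H
Totals → C:18, H:18, O:6.
In Hill order: C18H18O6.

C18H18O6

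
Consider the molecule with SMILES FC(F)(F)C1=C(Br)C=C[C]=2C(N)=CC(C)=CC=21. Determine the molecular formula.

Walk through each heavy atom and fill implicit hydrogens from standard valence (C 4, N 3, O 2, S 2, halogen 1):
  atom 1: F (halogen, monovalent) → 0 H
  atom 2: C, bond orders sum to 4 (valence 4) → 0 H
  atom 3: F (halogen, monovalent) → 0 H
  atom 4: F (halogen, monovalent) → 0 H
  atom 5: C, bond orders sum to 4 (valence 4) → 0 H
  atom 6: C, bond orders sum to 4 (valence 4) → 0 H
  atom 7: Br (halogen, monovalent) → 0 H
  atom 8: C, bond orders sum to 3 (valence 4) → 1 H
  atom 9: C, bond orders sum to 3 (valence 4) → 1 H
  atom 10: C with explicit H count 0
  atom 11: C, bond orders sum to 4 (valence 4) → 0 H
  atom 12: N, bond orders sum to 1 (valence 3) → 2 H
  atom 13: C, bond orders sum to 3 (valence 4) → 1 H
  atom 14: C, bond orders sum to 4 (valence 4) → 0 H
  atom 15: C, bond orders sum to 1 (valence 4) → 3 H
  atom 16: C, bond orders sum to 3 (valence 4) → 1 H
  atom 17: C, bond orders sum to 4 (valence 4) → 0 H
Totals → C:12, H:9, Br:1, F:3, N:1.

C12H9BrF3N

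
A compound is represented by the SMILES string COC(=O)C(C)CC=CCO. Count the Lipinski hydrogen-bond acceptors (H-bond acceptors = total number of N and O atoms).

N atoms: 0; O atoms: 3.
Lipinski HBA = 0 + 3 = 3.

3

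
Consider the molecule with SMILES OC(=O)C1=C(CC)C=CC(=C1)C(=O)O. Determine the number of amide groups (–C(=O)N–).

0

Scan the SMILES for the amide motif — none present.
Groups that are present: 2 carboxylic acid.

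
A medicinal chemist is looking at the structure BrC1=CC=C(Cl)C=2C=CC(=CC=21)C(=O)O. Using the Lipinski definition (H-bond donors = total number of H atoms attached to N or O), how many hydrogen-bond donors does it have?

Donors: find every N or O and count the H atoms it carries.
  atom 14 (O): bond orders sum to 2 → 0 H
  atom 15 (O): bond orders sum to 1 → 1 H
Lipinski HBD = 1.

1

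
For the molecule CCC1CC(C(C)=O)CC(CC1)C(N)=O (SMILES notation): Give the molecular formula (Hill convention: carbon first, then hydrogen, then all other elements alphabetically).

C12H21NO2

Walk through each heavy atom and fill implicit hydrogens from standard valence (C 4, N 3, O 2, S 2, halogen 1):
  atom 1: C, bond orders sum to 1 (valence 4) → 3 H
  atom 2: C, bond orders sum to 2 (valence 4) → 2 H
  atom 3: C, bond orders sum to 3 (valence 4) → 1 H
  atom 4: C, bond orders sum to 2 (valence 4) → 2 H
  atom 5: C, bond orders sum to 3 (valence 4) → 1 H
  atom 6: C, bond orders sum to 4 (valence 4) → 0 H
  atom 7: C, bond orders sum to 1 (valence 4) → 3 H
  atom 8: O, bond orders sum to 2 (valence 2) → 0 H
  atom 9: C, bond orders sum to 2 (valence 4) → 2 H
  atom 10: C, bond orders sum to 3 (valence 4) → 1 H
  atom 11: C, bond orders sum to 2 (valence 4) → 2 H
  atom 12: C, bond orders sum to 2 (valence 4) → 2 H
  atom 13: C, bond orders sum to 4 (valence 4) → 0 H
  atom 14: N, bond orders sum to 1 (valence 3) → 2 H
  atom 15: O, bond orders sum to 2 (valence 2) → 0 H
Totals → C:12, H:21, N:1, O:2.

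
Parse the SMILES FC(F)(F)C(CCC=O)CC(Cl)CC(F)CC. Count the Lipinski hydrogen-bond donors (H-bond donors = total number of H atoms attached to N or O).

Donors: find every N or O and count the H atoms it carries.
  atom 9 (O): bond orders sum to 2 → 0 H
Lipinski HBD = 0.

0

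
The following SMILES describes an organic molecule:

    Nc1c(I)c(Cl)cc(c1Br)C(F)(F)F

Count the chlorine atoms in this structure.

1

Scan the SMILES for Cl atoms (remember two-letter symbols like Cl and Br are single atoms).
Chlorine count: 1.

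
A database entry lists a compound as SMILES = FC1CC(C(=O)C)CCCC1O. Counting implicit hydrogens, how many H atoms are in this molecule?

Walk through each heavy atom and fill implicit hydrogens from standard valence (C 4, N 3, O 2, S 2, halogen 1):
  atom 1: F (halogen, monovalent) → 0 H
  atom 2: C, bond orders sum to 3 (valence 4) → 1 H
  atom 3: C, bond orders sum to 2 (valence 4) → 2 H
  atom 4: C, bond orders sum to 3 (valence 4) → 1 H
  atom 5: C, bond orders sum to 4 (valence 4) → 0 H
  atom 6: O, bond orders sum to 2 (valence 2) → 0 H
  atom 7: C, bond orders sum to 1 (valence 4) → 3 H
  atom 8: C, bond orders sum to 2 (valence 4) → 2 H
  atom 9: C, bond orders sum to 2 (valence 4) → 2 H
  atom 10: C, bond orders sum to 2 (valence 4) → 2 H
  atom 11: C, bond orders sum to 3 (valence 4) → 1 H
  atom 12: O, bond orders sum to 1 (valence 2) → 1 H
Total hydrogens: 15.

15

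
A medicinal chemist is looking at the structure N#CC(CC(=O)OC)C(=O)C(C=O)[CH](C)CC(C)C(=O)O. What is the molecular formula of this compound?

C14H19NO6

Walk through each heavy atom and fill implicit hydrogens from standard valence (C 4, N 3, O 2, S 2, halogen 1):
  atom 1: N, bond orders sum to 3 (valence 3) → 0 H
  atom 2: C, bond orders sum to 4 (valence 4) → 0 H
  atom 3: C, bond orders sum to 3 (valence 4) → 1 H
  atom 4: C, bond orders sum to 2 (valence 4) → 2 H
  atom 5: C, bond orders sum to 4 (valence 4) → 0 H
  atom 6: O, bond orders sum to 2 (valence 2) → 0 H
  atom 7: O, bond orders sum to 2 (valence 2) → 0 H
  atom 8: C, bond orders sum to 1 (valence 4) → 3 H
  atom 9: C, bond orders sum to 4 (valence 4) → 0 H
  atom 10: O, bond orders sum to 2 (valence 2) → 0 H
  atom 11: C, bond orders sum to 3 (valence 4) → 1 H
  atom 12: C, bond orders sum to 3 (valence 4) → 1 H
  atom 13: O, bond orders sum to 2 (valence 2) → 0 H
  atom 14: C with explicit H count 1
  atom 15: C, bond orders sum to 1 (valence 4) → 3 H
  atom 16: C, bond orders sum to 2 (valence 4) → 2 H
  atom 17: C, bond orders sum to 3 (valence 4) → 1 H
  atom 18: C, bond orders sum to 1 (valence 4) → 3 H
  atom 19: C, bond orders sum to 4 (valence 4) → 0 H
  atom 20: O, bond orders sum to 2 (valence 2) → 0 H
  atom 21: O, bond orders sum to 1 (valence 2) → 1 H
Totals → C:14, H:19, N:1, O:6.
In Hill order: C14H19NO6.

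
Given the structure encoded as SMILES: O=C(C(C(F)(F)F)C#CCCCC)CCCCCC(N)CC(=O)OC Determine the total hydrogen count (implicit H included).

28

Walk through each heavy atom and fill implicit hydrogens from standard valence (C 4, N 3, O 2, S 2, halogen 1):
  atom 1: O, bond orders sum to 2 (valence 2) → 0 H
  atom 2: C, bond orders sum to 4 (valence 4) → 0 H
  atom 3: C, bond orders sum to 3 (valence 4) → 1 H
  atom 4: C, bond orders sum to 4 (valence 4) → 0 H
  atom 5: F (halogen, monovalent) → 0 H
  atom 6: F (halogen, monovalent) → 0 H
  atom 7: F (halogen, monovalent) → 0 H
  atom 8: C, bond orders sum to 4 (valence 4) → 0 H
  atom 9: C, bond orders sum to 4 (valence 4) → 0 H
  atom 10: C, bond orders sum to 2 (valence 4) → 2 H
  atom 11: C, bond orders sum to 2 (valence 4) → 2 H
  atom 12: C, bond orders sum to 2 (valence 4) → 2 H
  atom 13: C, bond orders sum to 1 (valence 4) → 3 H
  atom 14: C, bond orders sum to 2 (valence 4) → 2 H
  atom 15: C, bond orders sum to 2 (valence 4) → 2 H
  atom 16: C, bond orders sum to 2 (valence 4) → 2 H
  atom 17: C, bond orders sum to 2 (valence 4) → 2 H
  atom 18: C, bond orders sum to 2 (valence 4) → 2 H
  atom 19: C, bond orders sum to 3 (valence 4) → 1 H
  atom 20: N, bond orders sum to 1 (valence 3) → 2 H
  atom 21: C, bond orders sum to 2 (valence 4) → 2 H
  atom 22: C, bond orders sum to 4 (valence 4) → 0 H
  atom 23: O, bond orders sum to 2 (valence 2) → 0 H
  atom 24: O, bond orders sum to 2 (valence 2) → 0 H
  atom 25: C, bond orders sum to 1 (valence 4) → 3 H
Total hydrogens: 28.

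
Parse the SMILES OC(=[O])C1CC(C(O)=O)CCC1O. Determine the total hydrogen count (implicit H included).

Walk through each heavy atom and fill implicit hydrogens from standard valence (C 4, N 3, O 2, S 2, halogen 1):
  atom 1: O, bond orders sum to 1 (valence 2) → 1 H
  atom 2: C, bond orders sum to 4 (valence 4) → 0 H
  atom 3: O with explicit H count 0
  atom 4: C, bond orders sum to 3 (valence 4) → 1 H
  atom 5: C, bond orders sum to 2 (valence 4) → 2 H
  atom 6: C, bond orders sum to 3 (valence 4) → 1 H
  atom 7: C, bond orders sum to 4 (valence 4) → 0 H
  atom 8: O, bond orders sum to 1 (valence 2) → 1 H
  atom 9: O, bond orders sum to 2 (valence 2) → 0 H
  atom 10: C, bond orders sum to 2 (valence 4) → 2 H
  atom 11: C, bond orders sum to 2 (valence 4) → 2 H
  atom 12: C, bond orders sum to 3 (valence 4) → 1 H
  atom 13: O, bond orders sum to 1 (valence 2) → 1 H
Total hydrogens: 12.

12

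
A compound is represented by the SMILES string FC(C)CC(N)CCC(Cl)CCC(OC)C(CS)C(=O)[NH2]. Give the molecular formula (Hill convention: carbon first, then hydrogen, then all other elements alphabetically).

Walk through each heavy atom and fill implicit hydrogens from standard valence (C 4, N 3, O 2, S 2, halogen 1):
  atom 1: F (halogen, monovalent) → 0 H
  atom 2: C, bond orders sum to 3 (valence 4) → 1 H
  atom 3: C, bond orders sum to 1 (valence 4) → 3 H
  atom 4: C, bond orders sum to 2 (valence 4) → 2 H
  atom 5: C, bond orders sum to 3 (valence 4) → 1 H
  atom 6: N, bond orders sum to 1 (valence 3) → 2 H
  atom 7: C, bond orders sum to 2 (valence 4) → 2 H
  atom 8: C, bond orders sum to 2 (valence 4) → 2 H
  atom 9: C, bond orders sum to 3 (valence 4) → 1 H
  atom 10: Cl (halogen, monovalent) → 0 H
  atom 11: C, bond orders sum to 2 (valence 4) → 2 H
  atom 12: C, bond orders sum to 2 (valence 4) → 2 H
  atom 13: C, bond orders sum to 3 (valence 4) → 1 H
  atom 14: O, bond orders sum to 2 (valence 2) → 0 H
  atom 15: C, bond orders sum to 1 (valence 4) → 3 H
  atom 16: C, bond orders sum to 3 (valence 4) → 1 H
  atom 17: C, bond orders sum to 2 (valence 4) → 2 H
  atom 18: S, bond orders sum to 1 (valence 2) → 1 H
  atom 19: C, bond orders sum to 4 (valence 4) → 0 H
  atom 20: O, bond orders sum to 2 (valence 2) → 0 H
  atom 21: N with explicit H count 2
Totals → C:14, H:28, Cl:1, F:1, N:2, O:2, S:1.
In Hill order: C14H28ClFN2O2S.

C14H28ClFN2O2S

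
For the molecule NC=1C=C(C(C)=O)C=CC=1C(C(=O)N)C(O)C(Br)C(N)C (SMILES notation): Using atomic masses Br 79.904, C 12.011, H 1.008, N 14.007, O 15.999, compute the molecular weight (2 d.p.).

First, the molecular formula is C14H20BrN3O3 (counting implicit H from valence).
  Br: 1 × 79.904 = 79.904
  C: 14 × 12.011 = 168.154
  H: 20 × 1.008 = 20.160
  N: 3 × 14.007 = 42.021
  O: 3 × 15.999 = 47.997
Sum: 1×79.904 + 14×12.011 + 20×1.008 + 3×14.007 + 3×15.999 = 358.236 → 358.24 g/mol.

358.24 g/mol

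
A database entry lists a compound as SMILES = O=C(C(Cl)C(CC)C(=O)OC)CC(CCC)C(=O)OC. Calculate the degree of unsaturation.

Molecular formula: C14H23ClO5.
DoU = (2C + 2 + N − H − X) / 2, where X is the halogen count and O/S are ignored.
    = (2·14 + 2 + 0 − 23 − 1) / 2 = 6 / 2 = 3.

3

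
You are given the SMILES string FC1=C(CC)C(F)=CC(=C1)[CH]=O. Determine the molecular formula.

Walk through each heavy atom and fill implicit hydrogens from standard valence (C 4, N 3, O 2, S 2, halogen 1):
  atom 1: F (halogen, monovalent) → 0 H
  atom 2: C, bond orders sum to 4 (valence 4) → 0 H
  atom 3: C, bond orders sum to 4 (valence 4) → 0 H
  atom 4: C, bond orders sum to 2 (valence 4) → 2 H
  atom 5: C, bond orders sum to 1 (valence 4) → 3 H
  atom 6: C, bond orders sum to 4 (valence 4) → 0 H
  atom 7: F (halogen, monovalent) → 0 H
  atom 8: C, bond orders sum to 3 (valence 4) → 1 H
  atom 9: C, bond orders sum to 4 (valence 4) → 0 H
  atom 10: C, bond orders sum to 3 (valence 4) → 1 H
  atom 11: C with explicit H count 1
  atom 12: O, bond orders sum to 2 (valence 2) → 0 H
Totals → C:9, H:8, F:2, O:1.
In Hill order: C9H8F2O.

C9H8F2O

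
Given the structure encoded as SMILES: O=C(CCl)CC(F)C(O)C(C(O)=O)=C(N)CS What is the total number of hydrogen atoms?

Walk through each heavy atom and fill implicit hydrogens from standard valence (C 4, N 3, O 2, S 2, halogen 1):
  atom 1: O, bond orders sum to 2 (valence 2) → 0 H
  atom 2: C, bond orders sum to 4 (valence 4) → 0 H
  atom 3: C, bond orders sum to 2 (valence 4) → 2 H
  atom 4: Cl (halogen, monovalent) → 0 H
  atom 5: C, bond orders sum to 2 (valence 4) → 2 H
  atom 6: C, bond orders sum to 3 (valence 4) → 1 H
  atom 7: F (halogen, monovalent) → 0 H
  atom 8: C, bond orders sum to 3 (valence 4) → 1 H
  atom 9: O, bond orders sum to 1 (valence 2) → 1 H
  atom 10: C, bond orders sum to 4 (valence 4) → 0 H
  atom 11: C, bond orders sum to 4 (valence 4) → 0 H
  atom 12: O, bond orders sum to 1 (valence 2) → 1 H
  atom 13: O, bond orders sum to 2 (valence 2) → 0 H
  atom 14: C, bond orders sum to 4 (valence 4) → 0 H
  atom 15: N, bond orders sum to 1 (valence 3) → 2 H
  atom 16: C, bond orders sum to 2 (valence 4) → 2 H
  atom 17: S, bond orders sum to 1 (valence 2) → 1 H
Total hydrogens: 13.

13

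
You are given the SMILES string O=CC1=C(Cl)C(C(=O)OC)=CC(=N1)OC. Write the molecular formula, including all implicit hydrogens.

Walk through each heavy atom and fill implicit hydrogens from standard valence (C 4, N 3, O 2, S 2, halogen 1):
  atom 1: O, bond orders sum to 2 (valence 2) → 0 H
  atom 2: C, bond orders sum to 3 (valence 4) → 1 H
  atom 3: C, bond orders sum to 4 (valence 4) → 0 H
  atom 4: C, bond orders sum to 4 (valence 4) → 0 H
  atom 5: Cl (halogen, monovalent) → 0 H
  atom 6: C, bond orders sum to 4 (valence 4) → 0 H
  atom 7: C, bond orders sum to 4 (valence 4) → 0 H
  atom 8: O, bond orders sum to 2 (valence 2) → 0 H
  atom 9: O, bond orders sum to 2 (valence 2) → 0 H
  atom 10: C, bond orders sum to 1 (valence 4) → 3 H
  atom 11: C, bond orders sum to 3 (valence 4) → 1 H
  atom 12: C, bond orders sum to 4 (valence 4) → 0 H
  atom 13: N, bond orders sum to 3 (valence 3) → 0 H
  atom 14: O, bond orders sum to 2 (valence 2) → 0 H
  atom 15: C, bond orders sum to 1 (valence 4) → 3 H
Totals → C:9, H:8, Cl:1, N:1, O:4.

C9H8ClNO4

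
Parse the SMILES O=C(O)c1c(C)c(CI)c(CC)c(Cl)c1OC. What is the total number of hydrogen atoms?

14

Walk through each heavy atom and fill implicit hydrogens from standard valence (C 4, N 3, O 2, S 2, halogen 1); for lowercase aromatic atoms, an aromatic c carries 1 H when it has two neighbours and 0 H with three, and aromatic n carries 0 H:
  atom 1: O, bond orders sum to 2 (valence 2) → 0 H
  atom 2: C, bond orders sum to 4 (valence 4) → 0 H
  atom 3: O, bond orders sum to 1 (valence 2) → 1 H
  atom 4: aromatic c, 3 neighbours → 0 H
  atom 5: aromatic c, 3 neighbours → 0 H
  atom 6: C, bond orders sum to 1 (valence 4) → 3 H
  atom 7: aromatic c, 3 neighbours → 0 H
  atom 8: C, bond orders sum to 2 (valence 4) → 2 H
  atom 9: I (halogen, monovalent) → 0 H
  atom 10: aromatic c, 3 neighbours → 0 H
  atom 11: C, bond orders sum to 2 (valence 4) → 2 H
  atom 12: C, bond orders sum to 1 (valence 4) → 3 H
  atom 13: aromatic c, 3 neighbours → 0 H
  atom 14: Cl (halogen, monovalent) → 0 H
  atom 15: aromatic c, 3 neighbours → 0 H
  atom 16: O, bond orders sum to 2 (valence 2) → 0 H
  atom 17: C, bond orders sum to 1 (valence 4) → 3 H
Total hydrogens: 14.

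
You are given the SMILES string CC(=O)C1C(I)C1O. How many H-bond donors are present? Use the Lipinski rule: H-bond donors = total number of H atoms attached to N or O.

1

Donors: find every N or O and count the H atoms it carries.
  atom 3 (O): bond orders sum to 2 → 0 H
  atom 8 (O): bond orders sum to 1 → 1 H
Lipinski HBD = 1.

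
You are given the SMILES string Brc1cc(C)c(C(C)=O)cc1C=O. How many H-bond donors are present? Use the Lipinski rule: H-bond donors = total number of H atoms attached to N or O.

0

Donors: find every N or O and count the H atoms it carries.
  atom 9 (O): bond orders sum to 2 → 0 H
  atom 13 (O): bond orders sum to 2 → 0 H
Lipinski HBD = 0.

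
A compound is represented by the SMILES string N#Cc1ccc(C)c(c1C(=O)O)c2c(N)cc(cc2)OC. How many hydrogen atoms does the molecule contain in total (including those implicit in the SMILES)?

Walk through each heavy atom and fill implicit hydrogens from standard valence (C 4, N 3, O 2, S 2, halogen 1); for lowercase aromatic atoms, an aromatic c carries 1 H when it has two neighbours and 0 H with three, and aromatic n carries 0 H:
  atom 1: N, bond orders sum to 3 (valence 3) → 0 H
  atom 2: C, bond orders sum to 4 (valence 4) → 0 H
  atom 3: aromatic c, 3 neighbours → 0 H
  atom 4: aromatic c, 2 neighbours → 1 H
  atom 5: aromatic c, 2 neighbours → 1 H
  atom 6: aromatic c, 3 neighbours → 0 H
  atom 7: C, bond orders sum to 1 (valence 4) → 3 H
  atom 8: aromatic c, 3 neighbours → 0 H
  atom 9: aromatic c, 3 neighbours → 0 H
  atom 10: C, bond orders sum to 4 (valence 4) → 0 H
  atom 11: O, bond orders sum to 2 (valence 2) → 0 H
  atom 12: O, bond orders sum to 1 (valence 2) → 1 H
  atom 13: aromatic c, 3 neighbours → 0 H
  atom 14: aromatic c, 3 neighbours → 0 H
  atom 15: N, bond orders sum to 1 (valence 3) → 2 H
  atom 16: aromatic c, 2 neighbours → 1 H
  atom 17: aromatic c, 3 neighbours → 0 H
  atom 18: aromatic c, 2 neighbours → 1 H
  atom 19: aromatic c, 2 neighbours → 1 H
  atom 20: O, bond orders sum to 2 (valence 2) → 0 H
  atom 21: C, bond orders sum to 1 (valence 4) → 3 H
Total hydrogens: 14.

14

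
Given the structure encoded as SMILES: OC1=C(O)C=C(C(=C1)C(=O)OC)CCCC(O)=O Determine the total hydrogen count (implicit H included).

Walk through each heavy atom and fill implicit hydrogens from standard valence (C 4, N 3, O 2, S 2, halogen 1):
  atom 1: O, bond orders sum to 1 (valence 2) → 1 H
  atom 2: C, bond orders sum to 4 (valence 4) → 0 H
  atom 3: C, bond orders sum to 4 (valence 4) → 0 H
  atom 4: O, bond orders sum to 1 (valence 2) → 1 H
  atom 5: C, bond orders sum to 3 (valence 4) → 1 H
  atom 6: C, bond orders sum to 4 (valence 4) → 0 H
  atom 7: C, bond orders sum to 4 (valence 4) → 0 H
  atom 8: C, bond orders sum to 3 (valence 4) → 1 H
  atom 9: C, bond orders sum to 4 (valence 4) → 0 H
  atom 10: O, bond orders sum to 2 (valence 2) → 0 H
  atom 11: O, bond orders sum to 2 (valence 2) → 0 H
  atom 12: C, bond orders sum to 1 (valence 4) → 3 H
  atom 13: C, bond orders sum to 2 (valence 4) → 2 H
  atom 14: C, bond orders sum to 2 (valence 4) → 2 H
  atom 15: C, bond orders sum to 2 (valence 4) → 2 H
  atom 16: C, bond orders sum to 4 (valence 4) → 0 H
  atom 17: O, bond orders sum to 1 (valence 2) → 1 H
  atom 18: O, bond orders sum to 2 (valence 2) → 0 H
Total hydrogens: 14.

14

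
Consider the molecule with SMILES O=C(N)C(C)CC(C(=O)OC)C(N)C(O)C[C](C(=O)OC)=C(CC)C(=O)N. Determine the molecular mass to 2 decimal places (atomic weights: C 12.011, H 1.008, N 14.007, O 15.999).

First, the molecular formula is C17H29N3O7 (counting implicit H from valence).
  C: 17 × 12.011 = 204.187
  H: 29 × 1.008 = 29.232
  N: 3 × 14.007 = 42.021
  O: 7 × 15.999 = 111.993
Sum: 17×12.011 + 29×1.008 + 3×14.007 + 7×15.999 = 387.433 → 387.43 g/mol.

387.43 g/mol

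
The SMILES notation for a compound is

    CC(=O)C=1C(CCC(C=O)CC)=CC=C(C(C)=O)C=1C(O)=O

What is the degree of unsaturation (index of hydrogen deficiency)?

Molecular formula: C17H20O5.
DoU = (2C + 2 + N − H − X) / 2, where X is the halogen count and O/S are ignored.
    = (2·17 + 2 + 0 − 20 − 0) / 2 = 16 / 2 = 8.

8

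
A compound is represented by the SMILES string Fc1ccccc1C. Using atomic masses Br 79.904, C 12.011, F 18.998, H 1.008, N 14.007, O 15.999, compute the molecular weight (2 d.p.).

First, the molecular formula is C7H7F (counting implicit H from valence).
  C: 7 × 12.011 = 84.077
  F: 1 × 18.998 = 18.998
  H: 7 × 1.008 = 7.056
Sum: 7×12.011 + 1×18.998 + 7×1.008 = 110.131 → 110.13 g/mol.

110.13 g/mol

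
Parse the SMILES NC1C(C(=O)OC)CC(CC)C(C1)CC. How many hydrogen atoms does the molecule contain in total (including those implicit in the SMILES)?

Walk through each heavy atom and fill implicit hydrogens from standard valence (C 4, N 3, O 2, S 2, halogen 1):
  atom 1: N, bond orders sum to 1 (valence 3) → 2 H
  atom 2: C, bond orders sum to 3 (valence 4) → 1 H
  atom 3: C, bond orders sum to 3 (valence 4) → 1 H
  atom 4: C, bond orders sum to 4 (valence 4) → 0 H
  atom 5: O, bond orders sum to 2 (valence 2) → 0 H
  atom 6: O, bond orders sum to 2 (valence 2) → 0 H
  atom 7: C, bond orders sum to 1 (valence 4) → 3 H
  atom 8: C, bond orders sum to 2 (valence 4) → 2 H
  atom 9: C, bond orders sum to 3 (valence 4) → 1 H
  atom 10: C, bond orders sum to 2 (valence 4) → 2 H
  atom 11: C, bond orders sum to 1 (valence 4) → 3 H
  atom 12: C, bond orders sum to 3 (valence 4) → 1 H
  atom 13: C, bond orders sum to 2 (valence 4) → 2 H
  atom 14: C, bond orders sum to 2 (valence 4) → 2 H
  atom 15: C, bond orders sum to 1 (valence 4) → 3 H
Total hydrogens: 23.

23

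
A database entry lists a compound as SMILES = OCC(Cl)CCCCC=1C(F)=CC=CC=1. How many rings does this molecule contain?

In SMILES, each pair of matching ring-closure digits denotes one ring-closing bond; the number of such bonds equals the number of independent rings.
Ring-closure bonds here: 1.

1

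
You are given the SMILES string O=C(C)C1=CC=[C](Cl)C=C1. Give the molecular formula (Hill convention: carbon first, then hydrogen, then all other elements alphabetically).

Walk through each heavy atom and fill implicit hydrogens from standard valence (C 4, N 3, O 2, S 2, halogen 1):
  atom 1: O, bond orders sum to 2 (valence 2) → 0 H
  atom 2: C, bond orders sum to 4 (valence 4) → 0 H
  atom 3: C, bond orders sum to 1 (valence 4) → 3 H
  atom 4: C, bond orders sum to 4 (valence 4) → 0 H
  atom 5: C, bond orders sum to 3 (valence 4) → 1 H
  atom 6: C, bond orders sum to 3 (valence 4) → 1 H
  atom 7: C with explicit H count 0
  atom 8: Cl (halogen, monovalent) → 0 H
  atom 9: C, bond orders sum to 3 (valence 4) → 1 H
  atom 10: C, bond orders sum to 3 (valence 4) → 1 H
Totals → C:8, H:7, Cl:1, O:1.
In Hill order: C8H7ClO.

C8H7ClO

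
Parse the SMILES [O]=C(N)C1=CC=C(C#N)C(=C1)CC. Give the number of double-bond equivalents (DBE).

7

Degree of unsaturation = (number of rings) + (number of π bonds).
Ring closures in the SMILES: 1.
π bonds: 4 double bonds (each 1 DoU), 1 triple bond (each 2 DoU) → 6 DoU from unsaturation.
Total DoU = 1 + 6 = 7.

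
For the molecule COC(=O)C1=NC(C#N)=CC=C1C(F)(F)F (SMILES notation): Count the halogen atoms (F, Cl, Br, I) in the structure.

3

Halogen atoms appear at heavy-atom positions 14, 15, 16 (3×F).
Other groups present: 1 ester, 1 nitrile.
Halogen count: 3.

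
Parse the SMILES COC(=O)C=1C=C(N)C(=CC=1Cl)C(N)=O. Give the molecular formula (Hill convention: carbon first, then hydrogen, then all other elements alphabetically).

Walk through each heavy atom and fill implicit hydrogens from standard valence (C 4, N 3, O 2, S 2, halogen 1):
  atom 1: C, bond orders sum to 1 (valence 4) → 3 H
  atom 2: O, bond orders sum to 2 (valence 2) → 0 H
  atom 3: C, bond orders sum to 4 (valence 4) → 0 H
  atom 4: O, bond orders sum to 2 (valence 2) → 0 H
  atom 5: C, bond orders sum to 4 (valence 4) → 0 H
  atom 6: C, bond orders sum to 3 (valence 4) → 1 H
  atom 7: C, bond orders sum to 4 (valence 4) → 0 H
  atom 8: N, bond orders sum to 1 (valence 3) → 2 H
  atom 9: C, bond orders sum to 4 (valence 4) → 0 H
  atom 10: C, bond orders sum to 3 (valence 4) → 1 H
  atom 11: C, bond orders sum to 4 (valence 4) → 0 H
  atom 12: Cl (halogen, monovalent) → 0 H
  atom 13: C, bond orders sum to 4 (valence 4) → 0 H
  atom 14: N, bond orders sum to 1 (valence 3) → 2 H
  atom 15: O, bond orders sum to 2 (valence 2) → 0 H
Totals → C:9, H:9, Cl:1, N:2, O:3.
In Hill order: C9H9ClN2O3.

C9H9ClN2O3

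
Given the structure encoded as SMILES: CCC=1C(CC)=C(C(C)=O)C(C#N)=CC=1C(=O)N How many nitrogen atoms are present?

Scan the SMILES for N atoms (remember two-letter symbols like Cl and Br are single atoms).
Nitrogen count: 2.

2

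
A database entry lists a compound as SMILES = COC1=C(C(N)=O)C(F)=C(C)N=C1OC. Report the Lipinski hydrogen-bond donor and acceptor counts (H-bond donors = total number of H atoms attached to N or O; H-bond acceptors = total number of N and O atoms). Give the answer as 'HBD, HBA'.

2, 5

Donors: find every N or O and count the H atoms it carries.
  atom 2 (O): bond orders sum to 2 → 0 H
  atom 6 (N): bond orders sum to 1 → 2 H
  atom 7 (O): bond orders sum to 2 → 0 H
  atom 12 (N): bond orders sum to 3 → 0 H
  atom 14 (O): bond orders sum to 2 → 0 H
Lipinski HBD = 2.
Acceptors: N atoms = 2, O atoms = 3 → HBA = 5.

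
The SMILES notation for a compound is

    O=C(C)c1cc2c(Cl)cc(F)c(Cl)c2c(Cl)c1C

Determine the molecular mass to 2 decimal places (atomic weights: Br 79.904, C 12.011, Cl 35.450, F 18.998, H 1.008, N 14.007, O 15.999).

305.55 g/mol

First, the molecular formula is C13H8Cl3FO (counting implicit H from valence).
  C: 13 × 12.011 = 156.143
  Cl: 3 × 35.450 = 106.350
  F: 1 × 18.998 = 18.998
  H: 8 × 1.008 = 8.064
  O: 1 × 15.999 = 15.999
Sum: 13×12.011 + 3×35.450 + 1×18.998 + 8×1.008 + 1×15.999 = 305.554 → 305.55 g/mol.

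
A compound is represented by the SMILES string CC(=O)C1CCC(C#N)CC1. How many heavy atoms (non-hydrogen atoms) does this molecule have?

11

Every atom symbol written in the SMILES (organic subset) is one heavy atom; implicit H are not written.
Heavy atoms by element → C:9, N:1, O:1.
Total: 11.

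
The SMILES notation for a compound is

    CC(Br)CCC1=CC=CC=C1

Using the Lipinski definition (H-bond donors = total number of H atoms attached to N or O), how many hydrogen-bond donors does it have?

0

Donors: find every N or O and count the H atoms it carries.
  (no N or O atoms present)
Lipinski HBD = 0.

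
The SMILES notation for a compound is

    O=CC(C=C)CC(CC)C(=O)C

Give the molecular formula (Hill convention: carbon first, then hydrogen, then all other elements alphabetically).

Walk through each heavy atom and fill implicit hydrogens from standard valence (C 4, N 3, O 2, S 2, halogen 1):
  atom 1: O, bond orders sum to 2 (valence 2) → 0 H
  atom 2: C, bond orders sum to 3 (valence 4) → 1 H
  atom 3: C, bond orders sum to 3 (valence 4) → 1 H
  atom 4: C, bond orders sum to 3 (valence 4) → 1 H
  atom 5: C, bond orders sum to 2 (valence 4) → 2 H
  atom 6: C, bond orders sum to 2 (valence 4) → 2 H
  atom 7: C, bond orders sum to 3 (valence 4) → 1 H
  atom 8: C, bond orders sum to 2 (valence 4) → 2 H
  atom 9: C, bond orders sum to 1 (valence 4) → 3 H
  atom 10: C, bond orders sum to 4 (valence 4) → 0 H
  atom 11: O, bond orders sum to 2 (valence 2) → 0 H
  atom 12: C, bond orders sum to 1 (valence 4) → 3 H
Totals → C:10, H:16, O:2.
In Hill order: C10H16O2.

C10H16O2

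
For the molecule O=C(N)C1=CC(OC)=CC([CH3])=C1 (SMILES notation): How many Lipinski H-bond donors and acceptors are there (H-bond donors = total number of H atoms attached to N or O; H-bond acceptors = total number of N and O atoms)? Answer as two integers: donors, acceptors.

2, 3

Donors: find every N or O and count the H atoms it carries.
  atom 1 (O): bond orders sum to 2 → 0 H
  atom 3 (N): bond orders sum to 1 → 2 H
  atom 7 (O): bond orders sum to 2 → 0 H
Lipinski HBD = 2.
Acceptors: N atoms = 1, O atoms = 2 → HBA = 3.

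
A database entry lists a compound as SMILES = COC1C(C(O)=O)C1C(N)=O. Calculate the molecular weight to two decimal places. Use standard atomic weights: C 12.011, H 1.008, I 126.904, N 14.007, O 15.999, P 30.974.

159.14 g/mol

First, the molecular formula is C6H9NO4 (counting implicit H from valence).
  C: 6 × 12.011 = 72.066
  H: 9 × 1.008 = 9.072
  N: 1 × 14.007 = 14.007
  O: 4 × 15.999 = 63.996
Sum: 6×12.011 + 9×1.008 + 1×14.007 + 4×15.999 = 159.141 → 159.14 g/mol.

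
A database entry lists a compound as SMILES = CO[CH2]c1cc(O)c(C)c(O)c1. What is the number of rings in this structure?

1

In SMILES, each pair of matching ring-closure digits denotes one ring-closing bond; the number of such bonds equals the number of independent rings.
Ring-closure bonds here: 1.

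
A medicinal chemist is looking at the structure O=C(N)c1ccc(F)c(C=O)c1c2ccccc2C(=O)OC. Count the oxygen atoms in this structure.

4

Scan the SMILES for O atoms (remember two-letter symbols like Cl and Br are single atoms).
Oxygen count: 4.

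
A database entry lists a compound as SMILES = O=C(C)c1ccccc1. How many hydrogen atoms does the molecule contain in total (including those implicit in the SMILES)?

8

Walk through each heavy atom and fill implicit hydrogens from standard valence (C 4, N 3, O 2, S 2, halogen 1); for lowercase aromatic atoms, an aromatic c carries 1 H when it has two neighbours and 0 H with three, and aromatic n carries 0 H:
  atom 1: O, bond orders sum to 2 (valence 2) → 0 H
  atom 2: C, bond orders sum to 4 (valence 4) → 0 H
  atom 3: C, bond orders sum to 1 (valence 4) → 3 H
  atom 4: aromatic c, 3 neighbours → 0 H
  atom 5: aromatic c, 2 neighbours → 1 H
  atom 6: aromatic c, 2 neighbours → 1 H
  atom 7: aromatic c, 2 neighbours → 1 H
  atom 8: aromatic c, 2 neighbours → 1 H
  atom 9: aromatic c, 2 neighbours → 1 H
Total hydrogens: 8.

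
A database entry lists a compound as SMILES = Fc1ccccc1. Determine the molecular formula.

C6H5F

Walk through each heavy atom and fill implicit hydrogens from standard valence (C 4, N 3, O 2, S 2, halogen 1); for lowercase aromatic atoms, an aromatic c carries 1 H when it has two neighbours and 0 H with three, and aromatic n carries 0 H:
  atom 1: F (halogen, monovalent) → 0 H
  atom 2: aromatic c, 3 neighbours → 0 H
  atom 3: aromatic c, 2 neighbours → 1 H
  atom 4: aromatic c, 2 neighbours → 1 H
  atom 5: aromatic c, 2 neighbours → 1 H
  atom 6: aromatic c, 2 neighbours → 1 H
  atom 7: aromatic c, 2 neighbours → 1 H
Totals → C:6, H:5, F:1.
In Hill order: C6H5F.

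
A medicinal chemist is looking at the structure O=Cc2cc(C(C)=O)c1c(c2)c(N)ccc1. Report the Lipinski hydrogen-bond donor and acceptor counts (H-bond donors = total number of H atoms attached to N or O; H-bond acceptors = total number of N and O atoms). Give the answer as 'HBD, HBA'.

Donors: find every N or O and count the H atoms it carries.
  atom 1 (O): bond orders sum to 2 → 0 H
  atom 8 (O): bond orders sum to 2 → 0 H
  atom 13 (N): bond orders sum to 1 → 2 H
Lipinski HBD = 2.
Acceptors: N atoms = 1, O atoms = 2 → HBA = 3.

2, 3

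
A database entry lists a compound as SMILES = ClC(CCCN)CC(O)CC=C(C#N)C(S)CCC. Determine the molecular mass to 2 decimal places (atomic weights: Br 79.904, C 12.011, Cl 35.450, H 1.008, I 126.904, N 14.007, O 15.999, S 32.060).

First, the molecular formula is C14H25ClN2OS (counting implicit H from valence).
  C: 14 × 12.011 = 168.154
  Cl: 1 × 35.450 = 35.450
  H: 25 × 1.008 = 25.200
  N: 2 × 14.007 = 28.014
  O: 1 × 15.999 = 15.999
  S: 1 × 32.060 = 32.060
Sum: 14×12.011 + 1×35.450 + 25×1.008 + 2×14.007 + 1×15.999 + 1×32.060 = 304.877 → 304.88 g/mol.

304.88 g/mol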